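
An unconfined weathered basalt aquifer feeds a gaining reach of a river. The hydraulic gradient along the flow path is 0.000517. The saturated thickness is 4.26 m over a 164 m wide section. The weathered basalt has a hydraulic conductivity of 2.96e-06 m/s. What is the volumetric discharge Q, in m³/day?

0.0924

Convert K: 2.96e-06 m/s × 86400 = 0.2557 m/day.
Cross-sectional area A = 164 × 4.26 = 698.6 m².
Hydraulic gradient i = 0.000517.
Darcy's law: Q = K · A · i = 0.2557 × 698.6 × 0.0005170 = 0.09237 m³/day.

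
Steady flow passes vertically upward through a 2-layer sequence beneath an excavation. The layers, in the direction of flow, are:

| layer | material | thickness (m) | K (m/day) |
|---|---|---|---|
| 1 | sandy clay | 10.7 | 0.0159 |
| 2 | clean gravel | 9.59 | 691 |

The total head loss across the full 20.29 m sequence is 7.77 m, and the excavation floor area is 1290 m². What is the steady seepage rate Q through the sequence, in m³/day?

Flow is perpendicular to layering, so the layers act in series and the equivalent K is the thickness-weighted harmonic mean.
Total thickness L = 10.7 + 9.59 = 20.29 m.
Σ(b_i/K_i) = 10.7/0.0159 + 9.59/691 = 673.0 d.
K_eq = L / Σ(b_i/K_i) = 20.29 / 673.0 = 0.03015 m/day.
Q = K_eq · A · (Δh/L) = 0.03015 × 1290 × (7.77/20.29) = 14.89 m³/day.

14.9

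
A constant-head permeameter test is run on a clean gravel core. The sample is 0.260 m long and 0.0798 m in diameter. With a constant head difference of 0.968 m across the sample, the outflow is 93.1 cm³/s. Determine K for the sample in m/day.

Cross-sectional area A = π·(d/2)² = π × (0.0798/2)² = 0.005001 m².
Convert discharge: 93.1 cm³/s = 9.310e-05 m³/s.
Darcy's law rearranged: K = Q·L / (A·Δh) = 9.310e-05 × 0.260 / (0.005001 × 0.968) = 0.005000 m/s = 432.0 m/day.

432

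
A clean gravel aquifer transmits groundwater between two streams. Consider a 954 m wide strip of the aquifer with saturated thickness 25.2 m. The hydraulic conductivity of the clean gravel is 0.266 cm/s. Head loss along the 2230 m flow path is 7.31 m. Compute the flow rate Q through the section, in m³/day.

18100

Convert K: 0.266 cm/s × 864 = 229.8 m/day.
Cross-sectional area A = 954 × 25.2 = 24041 m².
Hydraulic gradient i = Δh / L = 7.31 / 2230 = 0.003278.
Darcy's law: Q = K · A · i = 229.8 × 24041 × 0.003278 = 18112 m³/day.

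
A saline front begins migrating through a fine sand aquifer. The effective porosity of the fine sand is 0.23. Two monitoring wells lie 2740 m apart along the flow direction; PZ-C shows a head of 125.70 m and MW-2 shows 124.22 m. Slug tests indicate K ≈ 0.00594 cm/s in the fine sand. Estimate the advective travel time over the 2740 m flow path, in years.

622

Convert K: 0.00594 cm/s × 864 = 5.132 m/day.
Hydraulic gradient i = (125.70 − 124.22) / 2740 = 1.48 / 2740 = 0.0005401.
Darcy flux q = K · i = 5.132 × 0.0005401 = 0.002772 m/day.
Seepage velocity v = q / n_e = 0.002772 / 0.23 = 0.01205 m/day.
Travel time t = L / v = 2740 / 0.01205 = 2.273e+05 days = 622.4 years.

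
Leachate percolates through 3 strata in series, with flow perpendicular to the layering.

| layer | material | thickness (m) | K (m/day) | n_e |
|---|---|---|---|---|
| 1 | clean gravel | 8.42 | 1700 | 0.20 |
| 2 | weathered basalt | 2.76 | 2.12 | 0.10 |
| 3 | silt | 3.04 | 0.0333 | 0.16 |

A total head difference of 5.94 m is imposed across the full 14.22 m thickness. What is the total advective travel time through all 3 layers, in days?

38.1

With flow normal to the layers, continuity requires the same specific discharge q through every layer.
Σ(b_i/K_i) = 8.42/1700 + 2.76/2.12 + 3.04/0.0333 = 92.60 d.
q = Δh / Σ(b_i/K_i) = 5.94 / 92.60 = 0.06415 m/day.
In each layer the seepage velocity is v_i = q/n_i, so the layer transit time is t_i = b_i·n_i / q:
  layer 1 (clean gravel): t_1 = 8.42 × 0.20 / 0.06415 = 26.25 d
  layer 2 (weathered basalt): t_2 = 2.76 × 0.10 / 0.06415 = 4.303 d
  layer 3 (silt): t_3 = 3.04 × 0.16 / 0.06415 = 7.582 d
Total t = Σ t_i = 38.14 days.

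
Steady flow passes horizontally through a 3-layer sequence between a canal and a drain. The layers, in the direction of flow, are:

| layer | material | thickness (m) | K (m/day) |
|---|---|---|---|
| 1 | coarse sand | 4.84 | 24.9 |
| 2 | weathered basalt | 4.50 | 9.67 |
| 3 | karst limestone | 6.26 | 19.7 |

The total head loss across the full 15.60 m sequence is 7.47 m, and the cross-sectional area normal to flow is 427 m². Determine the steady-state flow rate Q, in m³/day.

Flow is perpendicular to layering, so the layers act in series and the equivalent K is the thickness-weighted harmonic mean.
Total thickness L = 4.84 + 4.50 + 6.26 = 15.60 m.
Σ(b_i/K_i) = 4.84/24.9 + 4.50/9.67 + 6.26/19.7 = 0.9775 d.
K_eq = L / Σ(b_i/K_i) = 15.60 / 0.9775 = 15.96 m/day.
Q = K_eq · A · (Δh/L) = 15.96 × 427 × (7.47/15.60) = 3263 m³/day.

3260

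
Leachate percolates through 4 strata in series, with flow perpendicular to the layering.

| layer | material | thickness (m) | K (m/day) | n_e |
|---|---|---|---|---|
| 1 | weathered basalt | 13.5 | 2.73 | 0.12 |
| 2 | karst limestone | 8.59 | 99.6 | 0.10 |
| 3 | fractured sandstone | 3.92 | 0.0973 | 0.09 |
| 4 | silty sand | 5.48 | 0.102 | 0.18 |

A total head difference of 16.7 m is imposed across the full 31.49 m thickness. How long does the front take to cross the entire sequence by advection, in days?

With flow normal to the layers, continuity requires the same specific discharge q through every layer.
Σ(b_i/K_i) = 13.5/2.73 + 8.59/99.6 + 3.92/0.0973 + 5.48/0.102 = 99.04 d.
q = Δh / Σ(b_i/K_i) = 16.7 / 99.04 = 0.1686 m/day.
In each layer the seepage velocity is v_i = q/n_i, so the layer transit time is t_i = b_i·n_i / q:
  layer 1 (weathered basalt): t_1 = 13.5 × 0.12 / 0.1686 = 9.608 d
  layer 2 (karst limestone): t_2 = 8.59 × 0.10 / 0.1686 = 5.095 d
  layer 3 (fractured sandstone): t_3 = 3.92 × 0.09 / 0.1686 = 2.092 d
  layer 4 (silty sand): t_4 = 5.48 × 0.18 / 0.1686 = 5.850 d
Total t = Σ t_i = 22.65 days.

22.6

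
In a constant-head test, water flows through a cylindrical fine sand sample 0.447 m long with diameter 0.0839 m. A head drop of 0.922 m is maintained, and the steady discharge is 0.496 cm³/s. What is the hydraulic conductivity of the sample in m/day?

Cross-sectional area A = π·(d/2)² = π × (0.0839/2)² = 0.005529 m².
Convert discharge: 0.496 cm³/s = 4.960e-07 m³/s.
Darcy's law rearranged: K = Q·L / (A·Δh) = 4.960e-07 × 0.447 / (0.005529 × 0.922) = 4.350e-05 m/s = 3.758 m/day.

3.76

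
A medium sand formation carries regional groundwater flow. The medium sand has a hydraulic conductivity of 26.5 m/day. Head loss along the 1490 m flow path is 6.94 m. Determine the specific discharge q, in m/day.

0.123

Hydraulic gradient i = Δh / L = 6.94 / 1490 = 0.004658.
Specific discharge q = K · i = 26.50 × 0.004658 = 0.1234 m/day.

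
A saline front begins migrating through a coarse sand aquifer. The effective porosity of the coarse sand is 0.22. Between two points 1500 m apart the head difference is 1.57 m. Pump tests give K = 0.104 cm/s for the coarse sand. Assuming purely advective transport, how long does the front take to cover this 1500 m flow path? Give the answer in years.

9.61

Convert K: 0.104 cm/s × 864 = 89.86 m/day.
Hydraulic gradient i = Δh / L = 1.57 / 1500 = 0.001047.
Darcy flux q = K · i = 89.86 × 0.001047 = 0.09405 m/day.
Seepage velocity v = q / n_e = 0.09405 / 0.22 = 0.4275 m/day.
Travel time t = L / v = 1500 / 0.4275 = 3509 days = 9.607 years.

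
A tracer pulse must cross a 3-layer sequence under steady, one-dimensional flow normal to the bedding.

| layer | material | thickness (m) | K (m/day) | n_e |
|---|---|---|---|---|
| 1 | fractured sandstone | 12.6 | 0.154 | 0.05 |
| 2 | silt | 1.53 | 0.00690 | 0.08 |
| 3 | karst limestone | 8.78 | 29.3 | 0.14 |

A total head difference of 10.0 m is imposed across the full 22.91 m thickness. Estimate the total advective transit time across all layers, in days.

With flow normal to the layers, continuity requires the same specific discharge q through every layer.
Σ(b_i/K_i) = 12.6/0.154 + 1.53/0.00690 + 8.78/29.3 = 303.9 d.
q = Δh / Σ(b_i/K_i) = 10.0 / 303.9 = 0.03291 m/day.
In each layer the seepage velocity is v_i = q/n_i, so the layer transit time is t_i = b_i·n_i / q:
  layer 1 (fractured sandstone): t_1 = 12.6 × 0.05 / 0.03291 = 19.14 d
  layer 2 (silt): t_2 = 1.53 × 0.08 / 0.03291 = 3.719 d
  layer 3 (karst limestone): t_3 = 8.78 × 0.14 / 0.03291 = 37.35 d
Total t = Σ t_i = 60.21 days.

60.2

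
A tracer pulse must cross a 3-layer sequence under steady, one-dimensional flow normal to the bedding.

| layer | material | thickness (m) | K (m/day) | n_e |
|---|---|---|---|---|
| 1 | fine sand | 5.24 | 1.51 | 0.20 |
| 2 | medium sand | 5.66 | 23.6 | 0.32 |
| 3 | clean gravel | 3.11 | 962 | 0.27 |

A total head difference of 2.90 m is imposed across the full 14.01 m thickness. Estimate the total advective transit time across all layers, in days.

With flow normal to the layers, continuity requires the same specific discharge q through every layer.
Σ(b_i/K_i) = 5.24/1.51 + 5.66/23.6 + 3.11/962 = 3.713 d.
q = Δh / Σ(b_i/K_i) = 2.90 / 3.713 = 0.7810 m/day.
In each layer the seepage velocity is v_i = q/n_i, so the layer transit time is t_i = b_i·n_i / q:
  layer 1 (fine sand): t_1 = 5.24 × 0.20 / 0.7810 = 1.342 d
  layer 2 (medium sand): t_2 = 5.66 × 0.32 / 0.7810 = 2.319 d
  layer 3 (clean gravel): t_3 = 3.11 × 0.27 / 0.7810 = 1.075 d
Total t = Σ t_i = 4.736 days.

4.74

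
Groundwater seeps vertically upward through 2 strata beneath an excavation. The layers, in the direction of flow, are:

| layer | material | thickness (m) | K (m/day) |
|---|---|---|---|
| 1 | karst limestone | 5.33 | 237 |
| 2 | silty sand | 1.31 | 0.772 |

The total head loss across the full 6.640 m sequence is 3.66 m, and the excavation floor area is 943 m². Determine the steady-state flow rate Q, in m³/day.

Flow is perpendicular to layering, so the layers act in series and the equivalent K is the thickness-weighted harmonic mean.
Total thickness L = 5.33 + 1.31 = 6.640 m.
Σ(b_i/K_i) = 5.33/237 + 1.31/0.772 = 1.719 d.
K_eq = L / Σ(b_i/K_i) = 6.640 / 1.719 = 3.862 m/day.
Q = K_eq · A · (Δh/L) = 3.862 × 943 × (3.66/6.640) = 2007 m³/day.

2010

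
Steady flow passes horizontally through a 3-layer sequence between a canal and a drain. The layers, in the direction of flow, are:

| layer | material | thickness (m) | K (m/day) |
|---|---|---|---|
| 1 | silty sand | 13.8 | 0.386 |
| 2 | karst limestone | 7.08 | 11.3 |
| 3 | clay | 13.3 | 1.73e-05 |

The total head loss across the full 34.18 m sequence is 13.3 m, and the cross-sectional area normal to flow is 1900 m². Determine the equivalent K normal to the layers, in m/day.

Flow is perpendicular to layering, so the layers act in series and the equivalent K is the thickness-weighted harmonic mean.
Total thickness L = 13.8 + 7.08 + 13.3 = 34.18 m.
Σ(b_i/K_i) = 13.8/0.386 + 7.08/11.3 + 13.3/1.73e-05 = 7.688e+05 d.
K_eq = L / Σ(b_i/K_i) = 34.18 / 7.688e+05 = 4.446e-05 m/day.

4.45e-05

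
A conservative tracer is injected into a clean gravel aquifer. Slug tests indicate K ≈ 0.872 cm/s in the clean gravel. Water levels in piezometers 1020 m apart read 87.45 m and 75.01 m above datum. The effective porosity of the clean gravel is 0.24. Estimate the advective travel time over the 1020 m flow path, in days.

26.6

Convert K: 0.872 cm/s × 864 = 753.4 m/day.
Hydraulic gradient i = (87.45 − 75.01) / 1020 = 12.44 / 1020 = 0.01220.
Darcy flux q = K · i = 753.4 × 0.01220 = 9.189 m/day.
Seepage velocity v = q / n_e = 9.189 / 0.24 = 38.29 m/day.
Travel time t = L / v = 1020 / 38.29 = 26.64 days.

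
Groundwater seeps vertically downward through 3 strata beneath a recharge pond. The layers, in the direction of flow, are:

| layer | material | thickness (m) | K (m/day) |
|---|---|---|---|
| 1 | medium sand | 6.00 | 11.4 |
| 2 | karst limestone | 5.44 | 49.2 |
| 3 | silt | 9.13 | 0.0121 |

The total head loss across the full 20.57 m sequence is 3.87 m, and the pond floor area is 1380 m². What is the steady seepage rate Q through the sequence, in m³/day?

Flow is perpendicular to layering, so the layers act in series and the equivalent K is the thickness-weighted harmonic mean.
Total thickness L = 6.00 + 5.44 + 9.13 = 20.57 m.
Σ(b_i/K_i) = 6.00/11.4 + 5.44/49.2 + 9.13/0.0121 = 755.2 d.
K_eq = L / Σ(b_i/K_i) = 20.57 / 755.2 = 0.02724 m/day.
Q = K_eq · A · (Δh/L) = 0.02724 × 1380 × (3.87/20.57) = 7.072 m³/day.

7.07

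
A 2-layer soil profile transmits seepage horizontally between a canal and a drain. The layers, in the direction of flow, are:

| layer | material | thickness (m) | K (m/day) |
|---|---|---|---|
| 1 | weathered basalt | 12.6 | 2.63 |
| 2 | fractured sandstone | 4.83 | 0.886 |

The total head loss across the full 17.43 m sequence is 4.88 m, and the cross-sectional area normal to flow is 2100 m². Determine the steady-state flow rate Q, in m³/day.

1000

Flow is perpendicular to layering, so the layers act in series and the equivalent K is the thickness-weighted harmonic mean.
Total thickness L = 12.6 + 4.83 = 17.43 m.
Σ(b_i/K_i) = 12.6/2.63 + 4.83/0.886 = 10.24 d.
K_eq = L / Σ(b_i/K_i) = 17.43 / 10.24 = 1.702 m/day.
Q = K_eq · A · (Δh/L) = 1.702 × 2100 × (4.88/17.43) = 1001 m³/day.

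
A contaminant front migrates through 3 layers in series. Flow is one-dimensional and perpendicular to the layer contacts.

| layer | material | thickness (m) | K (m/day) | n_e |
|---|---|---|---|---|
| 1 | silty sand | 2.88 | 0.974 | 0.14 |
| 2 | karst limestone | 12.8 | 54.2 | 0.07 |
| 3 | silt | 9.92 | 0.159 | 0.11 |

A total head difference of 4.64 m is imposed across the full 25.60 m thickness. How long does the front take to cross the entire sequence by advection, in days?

33.8

With flow normal to the layers, continuity requires the same specific discharge q through every layer.
Σ(b_i/K_i) = 2.88/0.974 + 12.8/54.2 + 9.92/0.159 = 65.58 d.
q = Δh / Σ(b_i/K_i) = 4.64 / 65.58 = 0.07075 m/day.
In each layer the seepage velocity is v_i = q/n_i, so the layer transit time is t_i = b_i·n_i / q:
  layer 1 (silty sand): t_1 = 2.88 × 0.14 / 0.07075 = 5.699 d
  layer 2 (karst limestone): t_2 = 12.8 × 0.07 / 0.07075 = 12.66 d
  layer 3 (silt): t_3 = 9.92 × 0.11 / 0.07075 = 15.42 d
Total t = Σ t_i = 33.79 days.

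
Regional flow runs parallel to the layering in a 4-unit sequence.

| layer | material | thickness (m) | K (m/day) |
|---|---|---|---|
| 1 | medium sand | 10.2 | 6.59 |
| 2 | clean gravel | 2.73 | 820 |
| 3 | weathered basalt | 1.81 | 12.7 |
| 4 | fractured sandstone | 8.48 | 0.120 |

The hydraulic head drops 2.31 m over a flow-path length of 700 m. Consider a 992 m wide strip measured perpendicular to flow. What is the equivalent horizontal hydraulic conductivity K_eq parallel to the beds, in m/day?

Flow is parallel to layering, so each bed carries its own Darcy discharge and the transmissivities add.
Σ(K_i·b_i) = 6.59×10.2 + 820×2.73 + 12.7×1.81 + 0.120×8.48 = 2330 m²/day.
Total thickness b = 23.22 m, so K_eq = Σ(K_i·b_i)/b = 100.3 m/day.

100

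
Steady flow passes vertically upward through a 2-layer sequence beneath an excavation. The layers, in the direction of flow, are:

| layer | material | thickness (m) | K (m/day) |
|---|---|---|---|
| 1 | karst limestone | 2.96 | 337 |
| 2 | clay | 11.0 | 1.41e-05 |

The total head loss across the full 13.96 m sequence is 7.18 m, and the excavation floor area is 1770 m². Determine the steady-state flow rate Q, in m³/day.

Flow is perpendicular to layering, so the layers act in series and the equivalent K is the thickness-weighted harmonic mean.
Total thickness L = 2.96 + 11.0 = 13.96 m.
Σ(b_i/K_i) = 2.96/337 + 11.0/1.41e-05 = 7.801e+05 d.
K_eq = L / Σ(b_i/K_i) = 13.96 / 7.801e+05 = 1.789e-05 m/day.
Q = K_eq · A · (Δh/L) = 1.789e-05 × 1770 × (7.18/13.96) = 0.01629 m³/day.

0.0163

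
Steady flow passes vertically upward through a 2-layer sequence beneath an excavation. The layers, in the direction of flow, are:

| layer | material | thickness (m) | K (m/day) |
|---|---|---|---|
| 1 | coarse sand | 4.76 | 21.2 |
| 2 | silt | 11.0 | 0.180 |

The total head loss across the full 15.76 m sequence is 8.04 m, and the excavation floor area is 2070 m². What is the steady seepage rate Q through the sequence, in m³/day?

271

Flow is perpendicular to layering, so the layers act in series and the equivalent K is the thickness-weighted harmonic mean.
Total thickness L = 4.76 + 11.0 = 15.76 m.
Σ(b_i/K_i) = 4.76/21.2 + 11.0/0.180 = 61.34 d.
K_eq = L / Σ(b_i/K_i) = 15.76 / 61.34 = 0.2569 m/day.
Q = K_eq · A · (Δh/L) = 0.2569 × 2070 × (8.04/15.76) = 271.3 m³/day.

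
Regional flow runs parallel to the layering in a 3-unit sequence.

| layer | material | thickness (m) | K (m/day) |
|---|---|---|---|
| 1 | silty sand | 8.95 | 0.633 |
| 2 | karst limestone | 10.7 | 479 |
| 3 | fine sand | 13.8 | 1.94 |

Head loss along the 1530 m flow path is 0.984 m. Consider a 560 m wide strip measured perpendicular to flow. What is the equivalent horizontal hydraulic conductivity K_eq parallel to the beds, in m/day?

154

Flow is parallel to layering, so each bed carries its own Darcy discharge and the transmissivities add.
Σ(K_i·b_i) = 0.633×8.95 + 479×10.7 + 1.94×13.8 = 5158 m²/day.
Total thickness b = 33.45 m, so K_eq = Σ(K_i·b_i)/b = 154.2 m/day.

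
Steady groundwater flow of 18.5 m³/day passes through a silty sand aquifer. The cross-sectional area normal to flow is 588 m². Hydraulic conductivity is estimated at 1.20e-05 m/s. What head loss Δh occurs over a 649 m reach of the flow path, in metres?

19.7

Convert K: 1.20e-05 m/s × 86400 = 1.037 m/day.
From Q = K·A·i, i = Q / (K·A) = 18.5 / (1.037 × 588.0) = 0.03035.
Head loss Δh = i · L = 0.03035 × 649 = 19.69 m.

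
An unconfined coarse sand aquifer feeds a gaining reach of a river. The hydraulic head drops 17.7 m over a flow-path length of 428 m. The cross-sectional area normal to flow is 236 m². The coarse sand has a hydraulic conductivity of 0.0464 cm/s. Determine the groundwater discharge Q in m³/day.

Convert K: 0.0464 cm/s × 864 = 40.09 m/day.
Hydraulic gradient i = Δh / L = 17.7 / 428 = 0.04136.
Darcy's law: Q = K · A · i = 40.09 × 236.0 × 0.04136 = 391.3 m³/day.

391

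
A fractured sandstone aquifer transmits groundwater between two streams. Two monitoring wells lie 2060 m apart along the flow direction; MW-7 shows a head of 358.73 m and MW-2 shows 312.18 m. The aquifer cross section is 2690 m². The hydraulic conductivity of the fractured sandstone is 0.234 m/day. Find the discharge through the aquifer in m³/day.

Hydraulic gradient i = (358.73 − 312.18) / 2060 = 46.55 / 2060 = 0.02260.
Darcy's law: Q = K · A · i = 0.2340 × 2690 × 0.02260 = 14.22 m³/day.

14.2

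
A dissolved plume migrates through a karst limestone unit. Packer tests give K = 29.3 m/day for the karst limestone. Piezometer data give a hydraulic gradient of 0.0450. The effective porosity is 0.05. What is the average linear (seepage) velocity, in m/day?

Hydraulic gradient i = 0.0450.
Darcy flux q = K · i = 29.30 × 0.04500 = 1.319 m/day.
Seepage velocity v = q / n_e = 1.319 / 0.05 = 26.37 m/day.

26.4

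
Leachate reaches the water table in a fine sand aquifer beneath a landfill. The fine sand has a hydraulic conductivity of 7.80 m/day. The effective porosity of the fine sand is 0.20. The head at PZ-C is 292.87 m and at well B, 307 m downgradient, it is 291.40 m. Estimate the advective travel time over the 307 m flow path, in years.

Hydraulic gradient i = (292.87 − 291.40) / 307 = 1.47 / 307 = 0.004788.
Darcy flux q = K · i = 7.800 × 0.004788 = 0.03735 m/day.
Seepage velocity v = q / n_e = 0.03735 / 0.20 = 0.1867 m/day.
Travel time t = L / v = 307 / 0.1867 = 1644 days = 4.501 years.

4.50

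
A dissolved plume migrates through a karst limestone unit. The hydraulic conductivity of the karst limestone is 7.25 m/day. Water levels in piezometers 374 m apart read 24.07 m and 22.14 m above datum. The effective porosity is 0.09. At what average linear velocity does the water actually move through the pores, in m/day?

0.416

Hydraulic gradient i = (24.07 − 22.14) / 374 = 1.93 / 374 = 0.005160.
Darcy flux q = K · i = 7.250 × 0.005160 = 0.03741 m/day.
Seepage velocity v = q / n_e = 0.03741 / 0.09 = 0.4157 m/day.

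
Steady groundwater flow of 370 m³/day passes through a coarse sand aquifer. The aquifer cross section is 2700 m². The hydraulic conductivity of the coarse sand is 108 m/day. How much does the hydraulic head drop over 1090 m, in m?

From Q = K·A·i, i = Q / (K·A) = 370 / (108.0 × 2700) = 0.001269.
Head loss Δh = i · L = 0.001269 × 1090 = 1.383 m.

1.38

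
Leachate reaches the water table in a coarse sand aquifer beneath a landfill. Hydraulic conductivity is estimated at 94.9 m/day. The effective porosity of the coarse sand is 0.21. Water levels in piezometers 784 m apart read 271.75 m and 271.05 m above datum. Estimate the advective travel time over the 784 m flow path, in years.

5.32

Hydraulic gradient i = (271.75 − 271.05) / 784 = 0.7 / 784 = 0.0008929.
Darcy flux q = K · i = 94.90 × 0.0008929 = 0.08473 m/day.
Seepage velocity v = q / n_e = 0.08473 / 0.21 = 0.4035 m/day.
Travel time t = L / v = 784 / 0.4035 = 1943 days = 5.320 years.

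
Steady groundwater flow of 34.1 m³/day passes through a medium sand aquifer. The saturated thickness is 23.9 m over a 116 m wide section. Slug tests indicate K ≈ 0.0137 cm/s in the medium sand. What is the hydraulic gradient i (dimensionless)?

0.00104

Convert K: 0.0137 cm/s × 864 = 11.84 m/day.
Cross-sectional area A = 116 × 23.9 = 2772 m².
From Q = K·A·i, i = Q / (K·A) = 34.1 / (11.84 × 2772) = 0.001039.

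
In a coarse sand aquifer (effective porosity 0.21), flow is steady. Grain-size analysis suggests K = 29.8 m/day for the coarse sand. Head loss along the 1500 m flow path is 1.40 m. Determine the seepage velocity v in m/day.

Hydraulic gradient i = Δh / L = 1.40 / 1500 = 0.0009333.
Darcy flux q = K · i = 29.80 × 0.0009333 = 0.02781 m/day.
Seepage velocity v = q / n_e = 0.02781 / 0.21 = 0.1324 m/day.

0.132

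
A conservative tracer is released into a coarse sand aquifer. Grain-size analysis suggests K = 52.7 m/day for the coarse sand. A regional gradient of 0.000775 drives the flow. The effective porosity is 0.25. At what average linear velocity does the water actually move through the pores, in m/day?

Hydraulic gradient i = 0.000775.
Darcy flux q = K · i = 52.70 × 0.0007750 = 0.04084 m/day.
Seepage velocity v = q / n_e = 0.04084 / 0.25 = 0.1634 m/day.

0.163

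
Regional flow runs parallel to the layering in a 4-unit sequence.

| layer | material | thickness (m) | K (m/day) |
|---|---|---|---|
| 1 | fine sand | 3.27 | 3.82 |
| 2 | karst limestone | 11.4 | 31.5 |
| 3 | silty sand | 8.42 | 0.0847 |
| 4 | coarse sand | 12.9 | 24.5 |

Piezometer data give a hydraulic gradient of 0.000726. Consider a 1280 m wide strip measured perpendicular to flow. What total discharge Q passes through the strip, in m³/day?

640

Flow is parallel to layering, so each bed carries its own Darcy discharge and the transmissivities add.
Σ(K_i·b_i) = 3.82×3.27 + 31.5×11.4 + 0.0847×8.42 + 24.5×12.9 = 688.4 m²/day.
Hydraulic gradient i = 0.000726.
Q = Σ(K_i·b_i) · W · i = 688.4 × 1280 × 0.0007260 = 639.7 m³/day.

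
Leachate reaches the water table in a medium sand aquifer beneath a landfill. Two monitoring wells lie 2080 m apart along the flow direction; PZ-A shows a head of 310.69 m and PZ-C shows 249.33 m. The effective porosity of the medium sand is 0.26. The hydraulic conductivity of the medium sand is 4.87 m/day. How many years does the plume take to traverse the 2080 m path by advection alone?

10.3

Hydraulic gradient i = (310.69 − 249.33) / 2080 = 61.36 / 2080 = 0.02950.
Darcy flux q = K · i = 4.870 × 0.02950 = 0.1437 m/day.
Seepage velocity v = q / n_e = 0.1437 / 0.26 = 0.5526 m/day.
Travel time t = L / v = 2080 / 0.5526 = 3764 days = 10.31 years.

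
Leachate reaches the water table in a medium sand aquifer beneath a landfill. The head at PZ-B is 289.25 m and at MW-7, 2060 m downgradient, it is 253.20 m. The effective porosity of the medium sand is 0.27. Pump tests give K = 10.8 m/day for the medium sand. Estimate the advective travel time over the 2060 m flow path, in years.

Hydraulic gradient i = (289.25 − 253.20) / 2060 = 36.05 / 2060 = 0.01750.
Darcy flux q = K · i = 10.80 × 0.01750 = 0.1890 m/day.
Seepage velocity v = q / n_e = 0.1890 / 0.27 = 0.7000 m/day.
Travel time t = L / v = 2060 / 0.7000 = 2943 days = 8.057 years.

8.06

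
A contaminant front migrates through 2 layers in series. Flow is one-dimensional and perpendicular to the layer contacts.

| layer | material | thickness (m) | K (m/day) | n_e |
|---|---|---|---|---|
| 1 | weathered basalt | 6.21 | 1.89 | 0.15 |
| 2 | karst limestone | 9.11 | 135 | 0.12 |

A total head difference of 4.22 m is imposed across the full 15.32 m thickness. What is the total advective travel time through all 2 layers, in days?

With flow normal to the layers, continuity requires the same specific discharge q through every layer.
Σ(b_i/K_i) = 6.21/1.89 + 9.11/135 = 3.353 d.
q = Δh / Σ(b_i/K_i) = 4.22 / 3.353 = 1.259 m/day.
In each layer the seepage velocity is v_i = q/n_i, so the layer transit time is t_i = b_i·n_i / q:
  layer 1 (weathered basalt): t_1 = 6.21 × 0.15 / 1.259 = 0.7402 d
  layer 2 (karst limestone): t_2 = 9.11 × 0.12 / 1.259 = 0.8687 d
Total t = Σ t_i = 1.609 days.

1.61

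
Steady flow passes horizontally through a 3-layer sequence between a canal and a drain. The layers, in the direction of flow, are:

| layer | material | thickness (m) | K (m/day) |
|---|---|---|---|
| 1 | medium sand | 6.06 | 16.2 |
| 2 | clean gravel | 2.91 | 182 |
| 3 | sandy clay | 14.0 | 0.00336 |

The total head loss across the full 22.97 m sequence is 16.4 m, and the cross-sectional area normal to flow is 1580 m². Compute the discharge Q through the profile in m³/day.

6.22

Flow is perpendicular to layering, so the layers act in series and the equivalent K is the thickness-weighted harmonic mean.
Total thickness L = 6.06 + 2.91 + 14.0 = 22.97 m.
Σ(b_i/K_i) = 6.06/16.2 + 2.91/182 + 14.0/0.00336 = 4167 d.
K_eq = L / Σ(b_i/K_i) = 22.97 / 4167 = 0.005512 m/day.
Q = K_eq · A · (Δh/L) = 0.005512 × 1580 × (16.4/22.97) = 6.218 m³/day.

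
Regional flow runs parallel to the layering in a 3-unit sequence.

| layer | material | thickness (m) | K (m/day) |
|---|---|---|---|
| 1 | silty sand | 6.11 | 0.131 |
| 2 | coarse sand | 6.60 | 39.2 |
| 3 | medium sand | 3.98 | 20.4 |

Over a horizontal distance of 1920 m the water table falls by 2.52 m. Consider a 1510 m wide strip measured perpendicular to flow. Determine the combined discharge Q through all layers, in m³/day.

Flow is parallel to layering, so each bed carries its own Darcy discharge and the transmissivities add.
Σ(K_i·b_i) = 0.131×6.11 + 39.2×6.60 + 20.4×3.98 = 340.7 m²/day.
Hydraulic gradient i = Δh / L = 2.52 / 1920 = 0.001313.
Q = Σ(K_i·b_i) · W · i = 340.7 × 1510 × 0.001313 = 675.2 m³/day.

675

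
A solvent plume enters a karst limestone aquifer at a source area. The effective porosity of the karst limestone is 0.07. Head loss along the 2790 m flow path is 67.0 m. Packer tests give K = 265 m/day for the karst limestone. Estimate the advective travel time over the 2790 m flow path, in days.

Hydraulic gradient i = Δh / L = 67.0 / 2790 = 0.02401.
Darcy flux q = K · i = 265.0 × 0.02401 = 6.364 m/day.
Seepage velocity v = q / n_e = 6.364 / 0.07 = 90.91 m/day.
Travel time t = L / v = 2790 / 90.91 = 30.69 days.

30.7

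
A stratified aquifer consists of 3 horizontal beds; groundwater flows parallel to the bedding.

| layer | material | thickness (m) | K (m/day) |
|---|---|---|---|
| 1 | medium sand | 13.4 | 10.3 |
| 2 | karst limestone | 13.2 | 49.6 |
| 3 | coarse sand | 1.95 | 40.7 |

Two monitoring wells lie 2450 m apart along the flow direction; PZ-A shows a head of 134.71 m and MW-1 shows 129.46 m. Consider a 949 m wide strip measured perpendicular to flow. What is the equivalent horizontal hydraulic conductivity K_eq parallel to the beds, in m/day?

Flow is parallel to layering, so each bed carries its own Darcy discharge and the transmissivities add.
Σ(K_i·b_i) = 10.3×13.4 + 49.6×13.2 + 40.7×1.95 = 872.1 m²/day.
Total thickness b = 28.55 m, so K_eq = Σ(K_i·b_i)/b = 30.55 m/day.

30.5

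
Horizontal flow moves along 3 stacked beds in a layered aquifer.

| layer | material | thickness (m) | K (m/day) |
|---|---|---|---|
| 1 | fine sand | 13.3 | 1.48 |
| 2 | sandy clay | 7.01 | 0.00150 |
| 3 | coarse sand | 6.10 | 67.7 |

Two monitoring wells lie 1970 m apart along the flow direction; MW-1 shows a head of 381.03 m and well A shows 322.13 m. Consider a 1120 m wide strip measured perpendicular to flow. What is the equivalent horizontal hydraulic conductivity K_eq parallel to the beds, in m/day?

16.4

Flow is parallel to layering, so each bed carries its own Darcy discharge and the transmissivities add.
Σ(K_i·b_i) = 1.48×13.3 + 0.00150×7.01 + 67.7×6.10 = 432.7 m²/day.
Total thickness b = 26.41 m, so K_eq = Σ(K_i·b_i)/b = 16.38 m/day.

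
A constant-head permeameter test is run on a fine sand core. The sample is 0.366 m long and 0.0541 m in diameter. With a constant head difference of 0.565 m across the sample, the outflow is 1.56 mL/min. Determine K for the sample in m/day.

0.633

Cross-sectional area A = π·(d/2)² = π × (0.0541/2)² = 0.002299 m².
Convert discharge: 1.56 mL/min = 2.600e-08 m³/s.
Darcy's law rearranged: K = Q·L / (A·Δh) = 2.600e-08 × 0.366 / (0.002299 × 0.565) = 7.327e-06 m/s = 0.6330 m/day.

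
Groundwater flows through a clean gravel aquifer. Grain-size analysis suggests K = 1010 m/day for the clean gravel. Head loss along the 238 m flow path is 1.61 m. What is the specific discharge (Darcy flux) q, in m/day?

Hydraulic gradient i = Δh / L = 1.61 / 238 = 0.006765.
Specific discharge q = K · i = 1010 × 0.006765 = 6.832 m/day.

6.83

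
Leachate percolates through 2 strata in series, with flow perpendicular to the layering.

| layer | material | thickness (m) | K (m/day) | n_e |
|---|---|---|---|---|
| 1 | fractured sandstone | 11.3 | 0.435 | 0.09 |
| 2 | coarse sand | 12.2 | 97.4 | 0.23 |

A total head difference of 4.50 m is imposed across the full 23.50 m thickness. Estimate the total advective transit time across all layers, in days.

With flow normal to the layers, continuity requires the same specific discharge q through every layer.
Σ(b_i/K_i) = 11.3/0.435 + 12.2/97.4 = 26.10 d.
q = Δh / Σ(b_i/K_i) = 4.50 / 26.10 = 0.1724 m/day.
In each layer the seepage velocity is v_i = q/n_i, so the layer transit time is t_i = b_i·n_i / q:
  layer 1 (fractured sandstone): t_1 = 11.3 × 0.09 / 0.1724 = 5.899 d
  layer 2 (coarse sand): t_2 = 12.2 × 0.23 / 0.1724 = 16.28 d
Total t = Σ t_i = 22.18 days.

22.2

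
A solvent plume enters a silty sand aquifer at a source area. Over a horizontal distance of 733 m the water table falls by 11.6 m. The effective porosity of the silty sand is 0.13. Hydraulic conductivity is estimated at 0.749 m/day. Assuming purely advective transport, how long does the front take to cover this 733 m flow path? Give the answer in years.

22.0

Hydraulic gradient i = Δh / L = 11.6 / 733 = 0.01583.
Darcy flux q = K · i = 0.7490 × 0.01583 = 0.01185 m/day.
Seepage velocity v = q / n_e = 0.01185 / 0.13 = 0.09118 m/day.
Travel time t = L / v = 733 / 0.09118 = 8039 days = 22.01 years.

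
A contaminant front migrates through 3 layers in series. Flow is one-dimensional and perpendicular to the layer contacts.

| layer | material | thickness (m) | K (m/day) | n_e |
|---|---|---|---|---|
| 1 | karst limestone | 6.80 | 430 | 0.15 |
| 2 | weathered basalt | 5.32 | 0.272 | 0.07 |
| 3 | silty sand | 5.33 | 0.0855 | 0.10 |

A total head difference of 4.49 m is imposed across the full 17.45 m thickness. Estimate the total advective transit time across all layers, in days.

35.1

With flow normal to the layers, continuity requires the same specific discharge q through every layer.
Σ(b_i/K_i) = 6.80/430 + 5.32/0.272 + 5.33/0.0855 = 81.91 d.
q = Δh / Σ(b_i/K_i) = 4.49 / 81.91 = 0.05481 m/day.
In each layer the seepage velocity is v_i = q/n_i, so the layer transit time is t_i = b_i·n_i / q:
  layer 1 (karst limestone): t_1 = 6.80 × 0.15 / 0.05481 = 18.61 d
  layer 2 (weathered basalt): t_2 = 5.32 × 0.07 / 0.05481 = 6.794 d
  layer 3 (silty sand): t_3 = 5.33 × 0.10 / 0.05481 = 9.724 d
Total t = Σ t_i = 35.13 days.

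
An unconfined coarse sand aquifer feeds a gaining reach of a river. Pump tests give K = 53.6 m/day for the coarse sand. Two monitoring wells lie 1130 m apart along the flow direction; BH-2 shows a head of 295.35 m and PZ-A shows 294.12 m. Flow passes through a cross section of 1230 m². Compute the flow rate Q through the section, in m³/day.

Hydraulic gradient i = (295.35 − 294.12) / 1130 = 1.23 / 1130 = 0.001088.
Darcy's law: Q = K · A · i = 53.60 × 1230 × 0.001088 = 71.76 m³/day.

71.8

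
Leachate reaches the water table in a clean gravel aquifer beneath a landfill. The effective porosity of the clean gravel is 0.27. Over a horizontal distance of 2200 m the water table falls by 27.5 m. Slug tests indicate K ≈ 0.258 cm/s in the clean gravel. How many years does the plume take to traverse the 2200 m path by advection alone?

0.584

Convert K: 0.258 cm/s × 864 = 222.9 m/day.
Hydraulic gradient i = Δh / L = 27.5 / 2200 = 0.01250.
Darcy flux q = K · i = 222.9 × 0.01250 = 2.786 m/day.
Seepage velocity v = q / n_e = 2.786 / 0.27 = 10.32 m/day.
Travel time t = L / v = 2200 / 10.32 = 213.2 days = 0.5837 years.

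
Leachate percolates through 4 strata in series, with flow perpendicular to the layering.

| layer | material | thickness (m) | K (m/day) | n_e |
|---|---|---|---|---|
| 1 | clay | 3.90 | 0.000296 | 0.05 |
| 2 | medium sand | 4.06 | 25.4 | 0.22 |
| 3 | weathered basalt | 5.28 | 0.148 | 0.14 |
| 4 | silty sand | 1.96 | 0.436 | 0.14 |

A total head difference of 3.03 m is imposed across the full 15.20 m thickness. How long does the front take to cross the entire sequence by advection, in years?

With flow normal to the layers, continuity requires the same specific discharge q through every layer.
Σ(b_i/K_i) = 3.90/0.000296 + 4.06/25.4 + 5.28/0.148 + 1.96/0.436 = 13216 d.
q = Δh / Σ(b_i/K_i) = 3.03 / 13216 = 0.0002293 m/day.
In each layer the seepage velocity is v_i = q/n_i, so the layer transit time is t_i = b_i·n_i / q:
  layer 1 (clay): t_1 = 3.90 × 0.05 / 0.0002293 = 850.5 d
  layer 2 (medium sand): t_2 = 4.06 × 0.22 / 0.0002293 = 3896 d
  layer 3 (weathered basalt): t_3 = 5.28 × 0.14 / 0.0002293 = 3224 d
  layer 4 (silty sand): t_4 = 1.96 × 0.14 / 0.0002293 = 1197 d
Total t = Σ t_i = 9167 days = 25.10 years.

25.1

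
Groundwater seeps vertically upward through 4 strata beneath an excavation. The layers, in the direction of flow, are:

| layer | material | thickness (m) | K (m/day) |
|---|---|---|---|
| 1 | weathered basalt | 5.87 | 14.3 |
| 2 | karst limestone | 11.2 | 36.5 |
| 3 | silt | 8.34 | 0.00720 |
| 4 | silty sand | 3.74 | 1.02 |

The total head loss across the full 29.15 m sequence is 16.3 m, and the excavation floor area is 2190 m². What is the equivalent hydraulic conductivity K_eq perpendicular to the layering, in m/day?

0.0251

Flow is perpendicular to layering, so the layers act in series and the equivalent K is the thickness-weighted harmonic mean.
Total thickness L = 5.87 + 11.2 + 8.34 + 3.74 = 29.15 m.
Σ(b_i/K_i) = 5.87/14.3 + 11.2/36.5 + 8.34/0.00720 + 3.74/1.02 = 1163 d.
K_eq = L / Σ(b_i/K_i) = 29.15 / 1163 = 0.02507 m/day.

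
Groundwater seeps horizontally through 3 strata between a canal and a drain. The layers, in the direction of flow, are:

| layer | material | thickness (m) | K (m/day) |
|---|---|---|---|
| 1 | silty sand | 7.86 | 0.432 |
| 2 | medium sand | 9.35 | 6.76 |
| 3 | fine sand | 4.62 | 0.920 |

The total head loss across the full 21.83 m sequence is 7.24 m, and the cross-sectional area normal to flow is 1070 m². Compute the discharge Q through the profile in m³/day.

315

Flow is perpendicular to layering, so the layers act in series and the equivalent K is the thickness-weighted harmonic mean.
Total thickness L = 7.86 + 9.35 + 4.62 = 21.83 m.
Σ(b_i/K_i) = 7.86/0.432 + 9.35/6.76 + 4.62/0.920 = 24.60 d.
K_eq = L / Σ(b_i/K_i) = 21.83 / 24.60 = 0.8874 m/day.
Q = K_eq · A · (Δh/L) = 0.8874 × 1070 × (7.24/21.83) = 314.9 m³/day.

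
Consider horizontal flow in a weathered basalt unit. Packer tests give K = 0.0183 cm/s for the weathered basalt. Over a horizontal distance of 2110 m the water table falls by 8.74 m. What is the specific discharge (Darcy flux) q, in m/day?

0.0655

Convert K: 0.0183 cm/s × 864 = 15.81 m/day.
Hydraulic gradient i = Δh / L = 8.74 / 2110 = 0.004142.
Specific discharge q = K · i = 15.81 × 0.004142 = 0.06549 m/day.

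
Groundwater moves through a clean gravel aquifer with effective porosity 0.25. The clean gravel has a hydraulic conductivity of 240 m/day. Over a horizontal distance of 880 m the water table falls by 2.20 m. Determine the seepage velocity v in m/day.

2.40

Hydraulic gradient i = Δh / L = 2.20 / 880 = 0.002500.
Darcy flux q = K · i = 240.0 × 0.002500 = 0.6000 m/day.
Seepage velocity v = q / n_e = 0.6000 / 0.25 = 2.400 m/day.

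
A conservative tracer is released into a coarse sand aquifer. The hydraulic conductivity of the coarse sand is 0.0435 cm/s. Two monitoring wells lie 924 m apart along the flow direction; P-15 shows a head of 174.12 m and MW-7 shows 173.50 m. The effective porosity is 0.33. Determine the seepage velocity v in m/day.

0.0764

Convert K: 0.0435 cm/s × 864 = 37.58 m/day.
Hydraulic gradient i = (174.12 − 173.50) / 924 = 0.62 / 924 = 0.0006710.
Darcy flux q = K · i = 37.58 × 0.0006710 = 0.02522 m/day.
Seepage velocity v = q / n_e = 0.02522 / 0.33 = 0.07642 m/day.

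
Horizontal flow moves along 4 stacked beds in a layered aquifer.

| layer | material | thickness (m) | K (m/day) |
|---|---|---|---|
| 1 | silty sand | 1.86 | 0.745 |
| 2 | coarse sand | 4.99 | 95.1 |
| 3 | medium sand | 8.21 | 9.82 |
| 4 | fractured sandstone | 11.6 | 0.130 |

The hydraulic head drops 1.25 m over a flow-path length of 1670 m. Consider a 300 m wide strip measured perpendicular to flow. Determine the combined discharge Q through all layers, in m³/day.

125

Flow is parallel to layering, so each bed carries its own Darcy discharge and the transmissivities add.
Σ(K_i·b_i) = 0.745×1.86 + 95.1×4.99 + 9.82×8.21 + 0.130×11.6 = 558.1 m²/day.
Hydraulic gradient i = Δh / L = 1.25 / 1670 = 0.0007485.
Q = Σ(K_i·b_i) · W · i = 558.1 × 300 × 0.0007485 = 125.3 m³/day.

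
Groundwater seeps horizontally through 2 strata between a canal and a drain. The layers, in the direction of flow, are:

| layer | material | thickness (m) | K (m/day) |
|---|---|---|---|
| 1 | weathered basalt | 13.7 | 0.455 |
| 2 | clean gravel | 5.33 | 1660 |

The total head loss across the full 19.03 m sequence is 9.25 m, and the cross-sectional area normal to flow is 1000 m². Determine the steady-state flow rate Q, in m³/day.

307

Flow is perpendicular to layering, so the layers act in series and the equivalent K is the thickness-weighted harmonic mean.
Total thickness L = 13.7 + 5.33 = 19.03 m.
Σ(b_i/K_i) = 13.7/0.455 + 5.33/1660 = 30.11 d.
K_eq = L / Σ(b_i/K_i) = 19.03 / 30.11 = 0.6320 m/day.
Q = K_eq · A · (Δh/L) = 0.6320 × 1000 × (9.25/19.03) = 307.2 m³/day.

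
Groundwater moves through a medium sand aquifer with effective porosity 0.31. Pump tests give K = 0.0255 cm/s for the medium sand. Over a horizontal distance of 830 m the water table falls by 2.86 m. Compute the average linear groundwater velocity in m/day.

0.245

Convert K: 0.0255 cm/s × 864 = 22.03 m/day.
Hydraulic gradient i = Δh / L = 2.86 / 830 = 0.003446.
Darcy flux q = K · i = 22.03 × 0.003446 = 0.07592 m/day.
Seepage velocity v = q / n_e = 0.07592 / 0.31 = 0.2449 m/day.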